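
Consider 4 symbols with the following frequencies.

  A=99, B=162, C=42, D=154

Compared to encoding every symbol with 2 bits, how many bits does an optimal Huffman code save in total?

Fixed-length: 2 bits × 457 symbols = 914 bits.
Huffman merges:
merge C(42) and A(99): 141
merge 141 and D(154): 295
merge B(162) and 295: 457
Huffman total = 141 + 295 + 457 = 893 bits.
Saving = 914 − 893 = 21 bits.

21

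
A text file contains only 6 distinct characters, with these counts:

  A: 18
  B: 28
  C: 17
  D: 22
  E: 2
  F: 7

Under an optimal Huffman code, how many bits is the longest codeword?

Merge the two lowest-weight nodes at each step:
combine E(2), F(7) → 9
combine 9, C(17) → 26
combine A(18), D(22) → 40
combine 26, B(28) → 54
combine 40, 54 → 94
The rarest symbols sit at the bottom; the longest codeword is 4 bits.

4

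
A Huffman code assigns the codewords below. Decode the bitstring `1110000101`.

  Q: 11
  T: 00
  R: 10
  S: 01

Read left to right; each codeword is recognised as soon as it completes (prefix code):
  11→Q | 10→R | 00→T | 01→S | 01→S
Decoded message: QRTSS

QRTSS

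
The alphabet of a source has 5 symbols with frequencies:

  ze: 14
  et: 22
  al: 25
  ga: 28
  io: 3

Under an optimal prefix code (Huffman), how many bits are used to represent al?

2

Repeatedly merge the two smallest:
io(3) + ze(14) → 17
17 + et(22) → 39
al(25) + ga(28) → 53
39 + 53 → 92
The subtree containing al is merged 2 times, so code length = 2.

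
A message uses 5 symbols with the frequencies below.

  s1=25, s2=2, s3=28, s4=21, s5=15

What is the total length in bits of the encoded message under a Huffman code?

Merge the two smallest weights repeatedly:
merge s2(2) and s5(15): 17
merge 17 and s4(21): 38
merge s1(25) and s3(28): 53
merge 38 and 53: 91
Total encoded bits = sum of merged weights = 17 + 38 + 53 + 91 = 199.

199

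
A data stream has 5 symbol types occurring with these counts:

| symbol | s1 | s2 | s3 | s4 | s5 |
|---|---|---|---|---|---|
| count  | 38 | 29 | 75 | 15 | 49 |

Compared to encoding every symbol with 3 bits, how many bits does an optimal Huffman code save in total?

Fixed-length: 3 bits × 206 symbols = 618 bits.
Huffman merges:
merge s4(15) and s2(29): 44
merge s1(38) and 44: 82
merge s5(49) and s3(75): 124
merge 82 and 124: 206
Huffman total = 44 + 82 + 124 + 206 = 456 bits.
Saving = 618 − 456 = 162 bits.

162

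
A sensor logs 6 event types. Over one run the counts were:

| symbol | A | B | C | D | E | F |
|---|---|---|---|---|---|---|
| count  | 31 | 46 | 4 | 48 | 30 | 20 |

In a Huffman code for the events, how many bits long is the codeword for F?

Repeatedly merge the two smallest:
merge C(4) and F(20): 24
merge 24 and E(30): 54
merge A(31) and B(46): 77
merge D(48) and 54: 102
merge 77 and 102: 179
The subtree containing F is merged 4 times, so code length = 4.

4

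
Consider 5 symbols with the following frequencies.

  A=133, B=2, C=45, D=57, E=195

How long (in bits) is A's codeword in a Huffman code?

Build the tree from the bottom:
B(2) + C(45) → 47
47 + D(57) → 104
104 + A(133) → 237
E(195) + 237 → 432
The subtree containing A is merged 2 times, so code length = 2.

2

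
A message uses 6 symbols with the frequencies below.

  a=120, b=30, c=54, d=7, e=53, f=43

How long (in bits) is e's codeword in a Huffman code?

Build the tree from the bottom:
merge d(7) and b(30): 37
merge 37 and f(43): 80
merge e(53) and c(54): 107
merge 80 and 107: 187
merge a(120) and 187: 307
e sits 3 levels below the root, so its codeword is 3 bits.

3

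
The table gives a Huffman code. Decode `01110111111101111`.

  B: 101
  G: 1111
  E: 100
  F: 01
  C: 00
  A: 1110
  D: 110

Read left to right; each codeword is recognised as soon as it completes (prefix code):
  01→F | 110→D | 1111→G | 1110→A | 1111→G
Decoded message: FDGAG

FDGAG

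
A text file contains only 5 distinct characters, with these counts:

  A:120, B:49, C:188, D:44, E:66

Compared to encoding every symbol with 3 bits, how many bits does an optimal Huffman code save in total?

Fixed-length: 3 bits × 467 symbols = 1401 bits.
Huffman merges:
combine D(44), B(49) → 93
combine E(66), 93 → 159
combine A(120), 159 → 279
combine C(188), 279 → 467
Huffman total = 93 + 159 + 279 + 467 = 998 bits.
Saving = 1401 − 998 = 403 bits.

403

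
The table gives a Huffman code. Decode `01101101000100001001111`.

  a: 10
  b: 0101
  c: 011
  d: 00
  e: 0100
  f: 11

cceedacf

Read left to right; each codeword is recognised as soon as it completes (prefix code):
  011→c | 011→c | 0100→e | 0100→e | 00→d | 10→a | 011→c | 11→f
Decoded message: cceedacf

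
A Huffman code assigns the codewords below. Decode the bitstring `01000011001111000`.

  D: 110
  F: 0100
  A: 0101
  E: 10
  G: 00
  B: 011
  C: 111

FGDBDG

Read left to right; each codeword is recognised as soon as it completes (prefix code):
  0100→F | 00→G | 110→D | 011→B | 110→D | 00→G
Decoded message: FGDBDG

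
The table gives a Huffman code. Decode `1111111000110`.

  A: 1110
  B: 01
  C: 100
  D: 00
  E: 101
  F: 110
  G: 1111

Read left to right; each codeword is recognised as soon as it completes (prefix code):
  1111→G | 1110→A | 00→D | 110→F
Decoded message: GADF

GADF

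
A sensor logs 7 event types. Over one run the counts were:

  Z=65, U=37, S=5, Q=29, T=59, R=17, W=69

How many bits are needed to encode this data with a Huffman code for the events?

Merge the two smallest weights repeatedly:
merge S(5) and R(17): 22
merge 22 and Q(29): 51
merge U(37) and 51: 88
merge T(59) and Z(65): 124
merge W(69) and 88: 157
merge 124 and 157: 281
Each symbol's bit-cost is frequency × depth; summing gives 723 bits (equivalently 22 + 51 + 88 + 124 + 157 + 281).

723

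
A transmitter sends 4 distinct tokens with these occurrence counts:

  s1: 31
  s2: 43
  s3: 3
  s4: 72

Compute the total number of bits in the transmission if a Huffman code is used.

Merge the two smallest weights repeatedly:
merge s3(3) and s1(31): 34
merge 34 and s2(43): 77
merge s4(72) and 77: 149
The encoded length is the sum of every internal node's weight: 34 + 77 + 149 = 260 bits.

260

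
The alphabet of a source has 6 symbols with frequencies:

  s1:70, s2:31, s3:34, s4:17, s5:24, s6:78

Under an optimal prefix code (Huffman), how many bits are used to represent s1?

2

Huffman merges, smallest pair first:
s4(17) + s5(24) → 41
s2(31) + s3(34) → 65
41 + 65 → 106
s1(70) + s6(78) → 148
106 + 148 → 254
The subtree containing s1 is merged 2 times, so code length = 2.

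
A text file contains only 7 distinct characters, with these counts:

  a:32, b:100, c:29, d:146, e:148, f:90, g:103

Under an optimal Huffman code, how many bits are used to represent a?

Repeatedly merge the two smallest:
c(29) + a(32) → 61
61 + f(90) → 151
b(100) + g(103) → 203
d(146) + e(148) → 294
151 + 203 → 354
294 + 354 → 648
a sits 4 levels below the root, so its codeword is 4 bits.

4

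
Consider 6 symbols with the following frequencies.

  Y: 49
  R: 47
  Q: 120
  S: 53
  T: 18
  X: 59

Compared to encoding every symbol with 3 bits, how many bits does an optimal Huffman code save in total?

179

Fixed-length: 3 bits × 346 symbols = 1038 bits.
Huffman merges:
combine T(18), R(47) → 65
combine Y(49), S(53) → 102
combine X(59), 65 → 124
combine 102, Q(120) → 222
combine 124, 222 → 346
Huffman total = 65 + 102 + 124 + 222 + 346 = 859 bits.
Saving = 1038 − 859 = 179 bits.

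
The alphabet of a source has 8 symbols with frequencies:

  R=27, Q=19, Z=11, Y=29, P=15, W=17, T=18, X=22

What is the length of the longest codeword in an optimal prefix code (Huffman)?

4

Merge the two lowest-weight nodes at each step:
merge Z(11) and P(15): 26
merge W(17) and T(18): 35
merge Q(19) and X(22): 41
merge 26 and R(27): 53
merge Y(29) and 35: 64
merge 41 and 53: 94
merge 64 and 94: 158
The first pair merged (Z, P) ends up deepest, at depth 4.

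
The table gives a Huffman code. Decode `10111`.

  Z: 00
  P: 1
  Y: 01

PYPP

Read left to right; each codeword is recognised as soon as it completes (prefix code):
  1→P | 01→Y | 1→P | 1→P
Decoded message: PYPP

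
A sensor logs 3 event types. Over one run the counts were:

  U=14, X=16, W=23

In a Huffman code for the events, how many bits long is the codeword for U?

Huffman merges, smallest pair first:
merge U(14) and X(16): 30
merge W(23) and 30: 53
The subtree containing U is merged 2 times, so code length = 2.

2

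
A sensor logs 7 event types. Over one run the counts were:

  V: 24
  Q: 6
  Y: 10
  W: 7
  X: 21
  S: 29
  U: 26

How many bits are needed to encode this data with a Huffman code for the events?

Greedily combine the two least-frequent nodes:
Q(6) + W(7) → 13
Y(10) + 13 → 23
X(21) + 23 → 44
V(24) + U(26) → 50
S(29) + 44 → 73
50 + 73 → 123
The encoded length is the sum of every internal node's weight: 13 + 23 + 44 + 50 + 73 + 123 = 326 bits.

326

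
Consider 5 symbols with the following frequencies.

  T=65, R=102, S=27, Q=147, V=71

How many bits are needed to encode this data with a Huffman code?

916

Greedily combine the two least-frequent nodes:
S(27) + T(65) → 92
V(71) + 92 → 163
R(102) + Q(147) → 249
163 + 249 → 412
Each symbol's bit-cost is frequency × depth; summing gives 916 bits (equivalently 92 + 163 + 249 + 412).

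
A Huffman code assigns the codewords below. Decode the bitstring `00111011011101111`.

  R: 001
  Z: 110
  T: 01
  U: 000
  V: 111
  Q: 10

RZZVTV

Read left to right; each codeword is recognised as soon as it completes (prefix code):
  001→R | 110→Z | 110→Z | 111→V | 01→T | 111→V
Decoded message: RZZVTV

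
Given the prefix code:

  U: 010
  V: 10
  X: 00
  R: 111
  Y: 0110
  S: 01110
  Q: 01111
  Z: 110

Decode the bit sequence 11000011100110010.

Read left to right; each codeword is recognised as soon as it completes (prefix code):
  110→Z | 00→X | 01110→S | 0110→Y | 010→U
Decoded message: ZXSYU

ZXSYU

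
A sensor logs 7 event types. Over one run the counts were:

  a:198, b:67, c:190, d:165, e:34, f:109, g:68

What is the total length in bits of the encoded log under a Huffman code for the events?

2206

Greedily combine the two least-frequent nodes:
combine e(34), b(67) → 101
combine g(68), 101 → 169
combine f(109), d(165) → 274
combine 169, c(190) → 359
combine a(198), 274 → 472
combine 359, 472 → 831
The encoded length is the sum of every internal node's weight: 101 + 169 + 274 + 359 + 472 + 831 = 2206 bits.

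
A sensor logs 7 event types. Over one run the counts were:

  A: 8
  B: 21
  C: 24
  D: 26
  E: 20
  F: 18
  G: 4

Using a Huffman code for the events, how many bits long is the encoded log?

325

Greedily combine the two least-frequent nodes:
G(4) + A(8) → 12
12 + F(18) → 30
E(20) + B(21) → 41
C(24) + D(26) → 50
30 + 41 → 71
50 + 71 → 121
Each symbol's bit-cost is frequency × depth; summing gives 325 bits (equivalently 12 + 30 + 41 + 50 + 71 + 121).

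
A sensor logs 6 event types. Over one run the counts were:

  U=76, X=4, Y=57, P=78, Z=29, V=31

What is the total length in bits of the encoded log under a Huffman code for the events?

647

Build the Huffman tree bottom-up:
X(4) + Z(29) → 33
V(31) + 33 → 64
Y(57) + 64 → 121
U(76) + P(78) → 154
121 + 154 → 275
The encoded length is the sum of every internal node's weight: 33 + 64 + 121 + 154 + 275 = 647 bits.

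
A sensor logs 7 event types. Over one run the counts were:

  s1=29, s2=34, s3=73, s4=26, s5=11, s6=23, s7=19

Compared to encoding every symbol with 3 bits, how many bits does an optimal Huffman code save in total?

77

Fixed-length: 3 bits × 215 symbols = 645 bits.
Huffman merges:
merge s5(11) and s7(19): 30
merge s6(23) and s4(26): 49
merge s1(29) and 30: 59
merge s2(34) and 49: 83
merge 59 and s3(73): 132
merge 83 and 132: 215
Huffman total = 30 + 49 + 59 + 83 + 132 + 215 = 568 bits.
Saving = 645 − 568 = 77 bits.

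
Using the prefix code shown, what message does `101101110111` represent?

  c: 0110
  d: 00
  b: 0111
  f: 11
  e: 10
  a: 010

Read left to right; each codeword is recognised as soon as it completes (prefix code):
  10→e | 11→f | 0111→b | 0111→b
Decoded message: efbb

efbb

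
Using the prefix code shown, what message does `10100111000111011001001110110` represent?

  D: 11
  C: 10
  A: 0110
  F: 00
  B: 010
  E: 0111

CCEFEABEA

Read left to right; each codeword is recognised as soon as it completes (prefix code):
  10→C | 10→C | 0111→E | 00→F | 0111→E | 0110→A | 010→B | 0111→E | 0110→A
Decoded message: CCEFEABEA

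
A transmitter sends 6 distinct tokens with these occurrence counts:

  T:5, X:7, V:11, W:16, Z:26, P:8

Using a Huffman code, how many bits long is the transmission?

Merge the two smallest weights repeatedly:
combine T(5), X(7) → 12
combine P(8), V(11) → 19
combine 12, W(16) → 28
combine 19, Z(26) → 45
combine 28, 45 → 73
Total encoded bits = sum of merged weights = 12 + 19 + 28 + 45 + 73 = 177.

177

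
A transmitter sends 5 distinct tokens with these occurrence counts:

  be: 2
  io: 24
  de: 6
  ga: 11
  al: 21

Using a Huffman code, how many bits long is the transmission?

131

Merge the two smallest weights repeatedly:
combine be(2), de(6) → 8
combine 8, ga(11) → 19
combine 19, al(21) → 40
combine io(24), 40 → 64
The encoded length is the sum of every internal node's weight: 8 + 19 + 40 + 64 = 131 bits.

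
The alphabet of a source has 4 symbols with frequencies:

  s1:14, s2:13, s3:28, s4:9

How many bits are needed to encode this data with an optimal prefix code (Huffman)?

122

Build the Huffman tree bottom-up:
s4(9) + s2(13) → 22
s1(14) + 22 → 36
s3(28) + 36 → 64
The encoded length is the sum of every internal node's weight: 22 + 36 + 64 = 122 bits.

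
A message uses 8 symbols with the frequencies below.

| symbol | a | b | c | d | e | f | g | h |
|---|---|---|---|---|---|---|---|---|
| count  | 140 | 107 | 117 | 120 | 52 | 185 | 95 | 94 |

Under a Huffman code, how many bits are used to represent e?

4

Repeatedly merge the two smallest:
merge e(52) and h(94): 146
merge g(95) and b(107): 202
merge c(117) and d(120): 237
merge a(140) and 146: 286
merge f(185) and 202: 387
merge 237 and 286: 523
merge 387 and 523: 910
e sits 4 levels below the root, so its codeword is 4 bits.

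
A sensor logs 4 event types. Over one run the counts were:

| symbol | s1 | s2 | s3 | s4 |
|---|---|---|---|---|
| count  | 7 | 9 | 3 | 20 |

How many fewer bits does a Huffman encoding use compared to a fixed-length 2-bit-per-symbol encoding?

10

Fixed-length: 2 bits × 39 symbols = 78 bits.
Huffman merges:
merge s3(3) and s1(7): 10
merge s2(9) and 10: 19
merge 19 and s4(20): 39
Huffman total = 10 + 19 + 39 = 68 bits.
Saving = 78 − 68 = 10 bits.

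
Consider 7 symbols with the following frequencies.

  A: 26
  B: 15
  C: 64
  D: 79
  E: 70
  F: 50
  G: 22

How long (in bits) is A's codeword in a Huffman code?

Build the tree from the bottom:
merge B(15) and G(22): 37
merge A(26) and 37: 63
merge F(50) and 63: 113
merge C(64) and E(70): 134
merge D(79) and 113: 192
merge 134 and 192: 326
The subtree containing A is merged 4 times, so code length = 4.

4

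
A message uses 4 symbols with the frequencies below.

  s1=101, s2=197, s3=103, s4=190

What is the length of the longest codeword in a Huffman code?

2

Merge the two lowest-weight nodes at each step:
merge s1(101) and s3(103): 204
merge s4(190) and s2(197): 387
merge 204 and 387: 591
The first pair merged (s1, s3) ends up deepest, at depth 2.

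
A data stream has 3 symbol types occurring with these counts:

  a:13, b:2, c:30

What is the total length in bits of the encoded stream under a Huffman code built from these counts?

Build the Huffman tree bottom-up:
merge b(2) and a(13): 15
merge 15 and c(30): 45
Total encoded bits = sum of merged weights = 15 + 45 = 60.

60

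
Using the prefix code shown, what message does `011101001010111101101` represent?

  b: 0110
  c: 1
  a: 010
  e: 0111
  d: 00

Read left to right; each codeword is recognised as soon as it completes (prefix code):
  0111→e | 010→a | 010→a | 1→c | 0111→e | 1→c | 0110→b | 1→c
Decoded message: eaacecbc

eaacecbc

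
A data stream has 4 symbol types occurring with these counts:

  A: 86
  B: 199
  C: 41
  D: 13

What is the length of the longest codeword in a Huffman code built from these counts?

Merge the two lowest-weight nodes at each step:
D(13) + C(41) → 54
54 + A(86) → 140
140 + B(199) → 339
The rarest symbols sit at the bottom; the longest codeword is 3 bits.

3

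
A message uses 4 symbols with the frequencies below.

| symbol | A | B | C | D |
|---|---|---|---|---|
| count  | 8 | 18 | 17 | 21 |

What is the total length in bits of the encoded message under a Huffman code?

128

Build the Huffman tree bottom-up:
merge A(8) and C(17): 25
merge B(18) and D(21): 39
merge 25 and 39: 64
Each symbol's bit-cost is frequency × depth; summing gives 128 bits (equivalently 25 + 39 + 64).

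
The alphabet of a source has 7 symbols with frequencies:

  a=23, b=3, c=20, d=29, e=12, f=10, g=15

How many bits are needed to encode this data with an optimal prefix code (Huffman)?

297

Greedily combine the two least-frequent nodes:
merge b(3) and f(10): 13
merge e(12) and 13: 25
merge g(15) and c(20): 35
merge a(23) and 25: 48
merge d(29) and 35: 64
merge 48 and 64: 112
The encoded length is the sum of every internal node's weight: 13 + 25 + 35 + 48 + 64 + 112 = 297 bits.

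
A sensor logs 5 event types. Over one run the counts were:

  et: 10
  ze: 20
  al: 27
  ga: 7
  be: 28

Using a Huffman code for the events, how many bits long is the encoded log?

Greedily combine the two least-frequent nodes:
combine ga(7), et(10) → 17
combine 17, ze(20) → 37
combine al(27), be(28) → 55
combine 37, 55 → 92
The encoded length is the sum of every internal node's weight: 17 + 37 + 55 + 92 = 201 bits.

201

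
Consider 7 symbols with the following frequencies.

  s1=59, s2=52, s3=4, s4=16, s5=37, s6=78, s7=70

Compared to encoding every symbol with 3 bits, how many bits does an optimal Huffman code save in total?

130

Fixed-length: 3 bits × 316 symbols = 948 bits.
Huffman merges:
combine s3(4), s4(16) → 20
combine 20, s5(37) → 57
combine s2(52), 57 → 109
combine s1(59), s7(70) → 129
combine s6(78), 109 → 187
combine 129, 187 → 316
Huffman total = 20 + 57 + 109 + 129 + 187 + 316 = 818 bits.
Saving = 948 − 818 = 130 bits.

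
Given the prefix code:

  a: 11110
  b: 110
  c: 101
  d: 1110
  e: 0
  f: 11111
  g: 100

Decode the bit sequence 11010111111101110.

bcfcb

Read left to right; each codeword is recognised as soon as it completes (prefix code):
  110→b | 101→c | 11111→f | 101→c | 110→b
Decoded message: bcfcb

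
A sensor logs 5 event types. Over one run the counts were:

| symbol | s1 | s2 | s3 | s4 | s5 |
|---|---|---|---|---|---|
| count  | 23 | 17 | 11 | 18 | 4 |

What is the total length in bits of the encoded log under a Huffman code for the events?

Merge the two smallest weights repeatedly:
s5(4) + s3(11) → 15
15 + s2(17) → 32
s4(18) + s1(23) → 41
32 + 41 → 73
The encoded length is the sum of every internal node's weight: 15 + 32 + 41 + 73 = 161 bits.

161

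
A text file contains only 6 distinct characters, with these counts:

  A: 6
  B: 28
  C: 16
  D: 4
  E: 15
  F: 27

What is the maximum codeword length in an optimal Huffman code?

4

Merge the two lowest-weight nodes at each step:
merge D(4) and A(6): 10
merge 10 and E(15): 25
merge C(16) and 25: 41
merge F(27) and B(28): 55
merge 41 and 55: 96
The first pair merged (D, A) ends up deepest, at depth 4.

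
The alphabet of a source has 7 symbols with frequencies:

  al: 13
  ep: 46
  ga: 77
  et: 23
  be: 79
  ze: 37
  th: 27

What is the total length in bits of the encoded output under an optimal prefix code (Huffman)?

786

Build the Huffman tree bottom-up:
combine al(13), et(23) → 36
combine th(27), 36 → 63
combine ze(37), ep(46) → 83
combine 63, ga(77) → 140
combine be(79), 83 → 162
combine 140, 162 → 302
Total encoded bits = sum of merged weights = 36 + 63 + 83 + 140 + 162 + 302 = 786.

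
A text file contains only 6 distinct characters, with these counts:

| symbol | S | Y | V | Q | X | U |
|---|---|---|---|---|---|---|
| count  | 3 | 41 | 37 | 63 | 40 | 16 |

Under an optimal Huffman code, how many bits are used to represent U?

Build the tree from the bottom:
combine S(3), U(16) → 19
combine 19, V(37) → 56
combine X(40), Y(41) → 81
combine 56, Q(63) → 119
combine 81, 119 → 200
U's leaf is at depth 4, giving a 4-bit codeword.

4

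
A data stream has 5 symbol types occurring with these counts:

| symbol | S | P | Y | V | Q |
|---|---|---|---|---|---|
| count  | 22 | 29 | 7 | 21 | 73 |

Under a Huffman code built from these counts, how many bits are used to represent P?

2

Build the tree from the bottom:
merge Y(7) and V(21): 28
merge S(22) and 28: 50
merge P(29) and 50: 79
merge Q(73) and 79: 152
P's leaf is at depth 2, giving a 2-bit codeword.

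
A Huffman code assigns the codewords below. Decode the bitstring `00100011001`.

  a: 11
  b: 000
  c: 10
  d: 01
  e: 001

Read left to right; each codeword is recognised as soon as it completes (prefix code):
  001→e | 000→b | 11→a | 001→e
Decoded message: ebae

ebae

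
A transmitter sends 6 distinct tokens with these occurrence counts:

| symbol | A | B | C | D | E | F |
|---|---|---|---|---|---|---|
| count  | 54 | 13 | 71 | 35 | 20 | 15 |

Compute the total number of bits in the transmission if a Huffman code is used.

Merge the two smallest weights repeatedly:
merge B(13) and F(15): 28
merge E(20) and 28: 48
merge D(35) and 48: 83
merge A(54) and C(71): 125
merge 83 and 125: 208
Each symbol's bit-cost is frequency × depth; summing gives 492 bits (equivalently 28 + 48 + 83 + 125 + 208).

492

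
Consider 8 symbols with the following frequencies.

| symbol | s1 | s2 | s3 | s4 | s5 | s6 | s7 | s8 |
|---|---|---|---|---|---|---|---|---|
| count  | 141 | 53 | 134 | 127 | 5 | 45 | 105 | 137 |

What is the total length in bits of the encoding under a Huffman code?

Merge the two smallest weights repeatedly:
combine s5(5), s6(45) → 50
combine 50, s2(53) → 103
combine 103, s7(105) → 208
combine s4(127), s3(134) → 261
combine s8(137), s1(141) → 278
combine 208, 261 → 469
combine 278, 469 → 747
Total encoded bits = sum of merged weights = 50 + 103 + 208 + 261 + 278 + 469 + 747 = 2116.

2116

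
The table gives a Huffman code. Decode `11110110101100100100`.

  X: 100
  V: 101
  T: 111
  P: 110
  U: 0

Read left to right; each codeword is recognised as soon as it completes (prefix code):
  111→T | 101→V | 101→V | 0→U | 110→P | 0→U | 100→X | 100→X
Decoded message: TVVUPUXX

TVVUPUXX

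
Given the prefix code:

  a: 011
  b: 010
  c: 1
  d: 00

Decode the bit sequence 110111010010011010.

Read left to right; each codeword is recognised as soon as it completes (prefix code):
  1→c | 1→c | 011→a | 1→c | 010→b | 010→b | 011→a | 010→b
Decoded message: ccacbbab

ccacbbab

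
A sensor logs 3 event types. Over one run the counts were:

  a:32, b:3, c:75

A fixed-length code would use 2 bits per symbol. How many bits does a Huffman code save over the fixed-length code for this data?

75

Fixed-length: 2 bits × 110 symbols = 220 bits.
Huffman merges:
combine b(3), a(32) → 35
combine 35, c(75) → 110
Huffman total = 35 + 110 = 145 bits.
Saving = 220 − 145 = 75 bits.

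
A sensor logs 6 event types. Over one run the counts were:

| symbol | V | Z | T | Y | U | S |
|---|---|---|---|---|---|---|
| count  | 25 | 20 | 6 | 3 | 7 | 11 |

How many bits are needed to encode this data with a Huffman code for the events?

Greedily combine the two least-frequent nodes:
merge Y(3) and T(6): 9
merge U(7) and 9: 16
merge S(11) and 16: 27
merge Z(20) and V(25): 45
merge 27 and 45: 72
Each symbol's bit-cost is frequency × depth; summing gives 169 bits (equivalently 9 + 16 + 27 + 45 + 72).

169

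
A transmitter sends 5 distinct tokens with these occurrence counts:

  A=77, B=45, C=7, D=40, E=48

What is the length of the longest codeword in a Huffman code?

Merge the two lowest-weight nodes at each step:
C(7) + D(40) → 47
B(45) + 47 → 92
E(48) + A(77) → 125
92 + 125 → 217
Maximum depth reached is 3.

3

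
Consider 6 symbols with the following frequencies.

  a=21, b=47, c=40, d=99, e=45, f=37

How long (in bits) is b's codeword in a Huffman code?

Repeatedly merge the two smallest:
merge a(21) and f(37): 58
merge c(40) and e(45): 85
merge b(47) and 58: 105
merge 85 and d(99): 184
merge 105 and 184: 289
b's leaf is at depth 2, giving a 2-bit codeword.

2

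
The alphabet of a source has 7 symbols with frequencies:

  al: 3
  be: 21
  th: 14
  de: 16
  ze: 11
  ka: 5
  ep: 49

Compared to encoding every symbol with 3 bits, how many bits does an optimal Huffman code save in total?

Fixed-length: 3 bits × 119 symbols = 357 bits.
Huffman merges:
merge al(3) and ka(5): 8
merge 8 and ze(11): 19
merge th(14) and de(16): 30
merge 19 and be(21): 40
merge 30 and 40: 70
merge ep(49) and 70: 119
Huffman total = 8 + 19 + 30 + 40 + 70 + 119 = 286 bits.
Saving = 357 − 286 = 71 bits.

71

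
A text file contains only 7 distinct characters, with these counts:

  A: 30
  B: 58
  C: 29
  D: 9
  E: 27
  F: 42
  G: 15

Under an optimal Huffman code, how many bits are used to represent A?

3

Repeatedly merge the two smallest:
merge D(9) and G(15): 24
merge 24 and E(27): 51
merge C(29) and A(30): 59
merge F(42) and 51: 93
merge B(58) and 59: 117
merge 93 and 117: 210
The subtree containing A is merged 3 times, so code length = 3.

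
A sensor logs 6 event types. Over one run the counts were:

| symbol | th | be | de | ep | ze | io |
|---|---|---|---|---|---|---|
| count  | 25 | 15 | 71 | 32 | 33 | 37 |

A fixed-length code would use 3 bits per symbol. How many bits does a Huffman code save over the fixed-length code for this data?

108

Fixed-length: 3 bits × 213 symbols = 639 bits.
Huffman merges:
combine be(15), th(25) → 40
combine ep(32), ze(33) → 65
combine io(37), 40 → 77
combine 65, de(71) → 136
combine 77, 136 → 213
Huffman total = 40 + 65 + 77 + 136 + 213 = 531 bits.
Saving = 639 − 531 = 108 bits.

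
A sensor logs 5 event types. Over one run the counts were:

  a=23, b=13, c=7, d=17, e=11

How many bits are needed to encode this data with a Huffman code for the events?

160

Build the Huffman tree bottom-up:
combine c(7), e(11) → 18
combine b(13), d(17) → 30
combine 18, a(23) → 41
combine 30, 41 → 71
Each symbol's bit-cost is frequency × depth; summing gives 160 bits (equivalently 18 + 30 + 41 + 71).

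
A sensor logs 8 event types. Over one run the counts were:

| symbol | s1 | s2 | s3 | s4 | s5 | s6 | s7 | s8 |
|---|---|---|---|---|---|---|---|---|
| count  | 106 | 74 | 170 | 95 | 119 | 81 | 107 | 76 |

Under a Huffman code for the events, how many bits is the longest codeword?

Merge the two lowest-weight nodes at each step:
s2(74) + s8(76) → 150
s6(81) + s4(95) → 176
s1(106) + s7(107) → 213
s5(119) + 150 → 269
s3(170) + 176 → 346
213 + 269 → 482
346 + 482 → 828
The rarest symbols sit at the bottom; the longest codeword is 4 bits.

4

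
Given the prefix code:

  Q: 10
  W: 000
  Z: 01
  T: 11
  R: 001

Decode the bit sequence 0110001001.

Read left to right; each codeword is recognised as soon as it completes (prefix code):
  01→Z | 10→Q | 001→R | 001→R
Decoded message: ZQRR

ZQRR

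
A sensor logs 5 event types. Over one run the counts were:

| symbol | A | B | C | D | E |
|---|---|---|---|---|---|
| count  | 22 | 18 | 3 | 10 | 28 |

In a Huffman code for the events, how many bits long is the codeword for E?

Build the tree from the bottom:
combine C(3), D(10) → 13
combine 13, B(18) → 31
combine A(22), E(28) → 50
combine 31, 50 → 81
The subtree containing E is merged 2 times, so code length = 2.

2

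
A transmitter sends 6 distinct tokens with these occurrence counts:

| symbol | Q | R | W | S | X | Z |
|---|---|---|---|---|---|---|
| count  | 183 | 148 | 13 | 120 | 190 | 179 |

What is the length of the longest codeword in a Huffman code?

4

Merge the two lowest-weight nodes at each step:
combine W(13), S(120) → 133
combine 133, R(148) → 281
combine Z(179), Q(183) → 362
combine X(190), 281 → 471
combine 362, 471 → 833
The first pair merged (W, S) ends up deepest, at depth 4.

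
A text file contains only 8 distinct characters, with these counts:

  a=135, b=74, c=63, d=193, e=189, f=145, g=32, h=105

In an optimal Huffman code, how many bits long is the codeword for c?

5

Huffman merges, smallest pair first:
g(32) + c(63) → 95
b(74) + 95 → 169
h(105) + a(135) → 240
f(145) + 169 → 314
e(189) + d(193) → 382
240 + 314 → 554
382 + 554 → 936
c's leaf is at depth 5, giving a 5-bit codeword.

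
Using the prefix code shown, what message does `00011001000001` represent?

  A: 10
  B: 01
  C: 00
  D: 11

Read left to right; each codeword is recognised as soon as it completes (prefix code):
  00→C | 01→B | 10→A | 01→B | 00→C | 00→C | 01→B
Decoded message: CBABCCB

CBABCCB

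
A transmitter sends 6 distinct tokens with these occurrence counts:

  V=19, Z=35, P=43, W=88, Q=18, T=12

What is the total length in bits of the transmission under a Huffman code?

499

Merge the two smallest weights repeatedly:
combine T(12), Q(18) → 30
combine V(19), 30 → 49
combine Z(35), P(43) → 78
combine 49, 78 → 127
combine W(88), 127 → 215
Each symbol's bit-cost is frequency × depth; summing gives 499 bits (equivalently 30 + 49 + 78 + 127 + 215).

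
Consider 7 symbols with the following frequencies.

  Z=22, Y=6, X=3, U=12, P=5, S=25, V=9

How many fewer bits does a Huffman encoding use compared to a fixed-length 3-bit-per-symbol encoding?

39

Fixed-length: 3 bits × 82 symbols = 246 bits.
Huffman merges:
combine X(3), P(5) → 8
combine Y(6), 8 → 14
combine V(9), U(12) → 21
combine 14, 21 → 35
combine Z(22), S(25) → 47
combine 35, 47 → 82
Huffman total = 8 + 14 + 21 + 35 + 47 + 82 = 207 bits.
Saving = 246 − 207 = 39 bits.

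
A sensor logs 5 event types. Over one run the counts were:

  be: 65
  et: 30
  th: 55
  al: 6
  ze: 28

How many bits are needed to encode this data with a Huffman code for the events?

401

Greedily combine the two least-frequent nodes:
al(6) + ze(28) → 34
et(30) + 34 → 64
th(55) + 64 → 119
be(65) + 119 → 184
The encoded length is the sum of every internal node's weight: 34 + 64 + 119 + 184 = 401 bits.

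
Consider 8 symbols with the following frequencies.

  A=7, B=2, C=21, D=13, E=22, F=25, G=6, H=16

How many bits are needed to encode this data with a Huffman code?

312

Merge the two smallest weights repeatedly:
B(2) + G(6) → 8
A(7) + 8 → 15
D(13) + 15 → 28
H(16) + C(21) → 37
E(22) + F(25) → 47
28 + 37 → 65
47 + 65 → 112
The encoded length is the sum of every internal node's weight: 8 + 15 + 28 + 37 + 47 + 65 + 112 = 312 bits.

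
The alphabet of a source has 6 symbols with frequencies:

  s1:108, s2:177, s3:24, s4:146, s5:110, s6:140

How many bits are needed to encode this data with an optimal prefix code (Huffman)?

1784

Greedily combine the two least-frequent nodes:
s3(24) + s1(108) → 132
s5(110) + 132 → 242
s6(140) + s4(146) → 286
s2(177) + 242 → 419
286 + 419 → 705
Each symbol's bit-cost is frequency × depth; summing gives 1784 bits (equivalently 132 + 242 + 286 + 419 + 705).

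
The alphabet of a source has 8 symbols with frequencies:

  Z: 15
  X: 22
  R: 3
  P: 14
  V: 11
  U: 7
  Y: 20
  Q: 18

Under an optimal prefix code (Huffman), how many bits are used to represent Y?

3

Huffman merges, smallest pair first:
merge R(3) and U(7): 10
merge 10 and V(11): 21
merge P(14) and Z(15): 29
merge Q(18) and Y(20): 38
merge 21 and X(22): 43
merge 29 and 38: 67
merge 43 and 67: 110
Y's leaf is at depth 3, giving a 3-bit codeword.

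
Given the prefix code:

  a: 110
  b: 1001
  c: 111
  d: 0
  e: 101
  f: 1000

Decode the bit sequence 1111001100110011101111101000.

cbbbacaf

Read left to right; each codeword is recognised as soon as it completes (prefix code):
  111→c | 1001→b | 1001→b | 1001→b | 110→a | 111→c | 110→a | 1000→f
Decoded message: cbbbacaf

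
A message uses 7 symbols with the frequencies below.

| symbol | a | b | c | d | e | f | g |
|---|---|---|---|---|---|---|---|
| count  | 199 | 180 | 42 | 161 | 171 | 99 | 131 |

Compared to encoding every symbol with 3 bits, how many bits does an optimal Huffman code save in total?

238

Fixed-length: 3 bits × 983 symbols = 2949 bits.
Huffman merges:
combine c(42), f(99) → 141
combine g(131), 141 → 272
combine d(161), e(171) → 332
combine b(180), a(199) → 379
combine 272, 332 → 604
combine 379, 604 → 983
Huffman total = 141 + 272 + 332 + 379 + 604 + 983 = 2711 bits.
Saving = 2949 − 2711 = 238 bits.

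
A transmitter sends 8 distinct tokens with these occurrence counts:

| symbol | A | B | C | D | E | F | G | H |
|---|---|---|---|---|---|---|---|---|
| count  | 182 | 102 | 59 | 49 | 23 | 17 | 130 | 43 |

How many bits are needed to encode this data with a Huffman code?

Build the Huffman tree bottom-up:
F(17) + E(23) → 40
40 + H(43) → 83
D(49) + C(59) → 108
83 + B(102) → 185
108 + G(130) → 238
A(182) + 185 → 367
238 + 367 → 605
Each symbol's bit-cost is frequency × depth; summing gives 1626 bits (equivalently 40 + 83 + 108 + 185 + 238 + 367 + 605).

1626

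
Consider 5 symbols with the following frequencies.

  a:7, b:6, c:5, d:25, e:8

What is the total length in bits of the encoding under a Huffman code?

Merge the two smallest weights repeatedly:
combine c(5), b(6) → 11
combine a(7), e(8) → 15
combine 11, 15 → 26
combine d(25), 26 → 51
Each symbol's bit-cost is frequency × depth; summing gives 103 bits (equivalently 11 + 15 + 26 + 51).

103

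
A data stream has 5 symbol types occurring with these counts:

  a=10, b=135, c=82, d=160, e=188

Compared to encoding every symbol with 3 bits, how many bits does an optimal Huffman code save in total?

Fixed-length: 3 bits × 575 symbols = 1725 bits.
Huffman merges:
combine a(10), c(82) → 92
combine 92, b(135) → 227
combine d(160), e(188) → 348
combine 227, 348 → 575
Huffman total = 92 + 227 + 348 + 575 = 1242 bits.
Saving = 1725 − 1242 = 483 bits.

483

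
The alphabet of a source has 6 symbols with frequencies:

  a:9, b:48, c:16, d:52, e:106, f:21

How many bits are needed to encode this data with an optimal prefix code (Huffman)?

Build the Huffman tree bottom-up:
a(9) + c(16) → 25
f(21) + 25 → 46
46 + b(48) → 94
d(52) + 94 → 146
e(106) + 146 → 252
Total encoded bits = sum of merged weights = 25 + 46 + 94 + 146 + 252 = 563.

563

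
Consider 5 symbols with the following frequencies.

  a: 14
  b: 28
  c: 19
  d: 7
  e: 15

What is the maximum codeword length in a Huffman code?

Merge the two lowest-weight nodes at each step:
merge d(7) and a(14): 21
merge e(15) and c(19): 34
merge 21 and b(28): 49
merge 34 and 49: 83
The rarest symbols sit at the bottom; the longest codeword is 3 bits.

3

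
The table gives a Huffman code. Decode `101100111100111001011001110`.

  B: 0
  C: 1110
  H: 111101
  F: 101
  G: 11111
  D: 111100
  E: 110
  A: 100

Read left to right; each codeword is recognised as soon as it completes (prefix code):
  101→F | 100→A | 111100→D | 1110→C | 0→B | 101→F | 100→A | 1110→C
Decoded message: FADCBFAC

FADCBFAC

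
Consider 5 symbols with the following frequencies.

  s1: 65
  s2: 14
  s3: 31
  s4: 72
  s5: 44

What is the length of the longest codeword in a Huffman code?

Merge the two lowest-weight nodes at each step:
merge s2(14) and s3(31): 45
merge s5(44) and 45: 89
merge s1(65) and s4(72): 137
merge 89 and 137: 226
The rarest symbols sit at the bottom; the longest codeword is 3 bits.

3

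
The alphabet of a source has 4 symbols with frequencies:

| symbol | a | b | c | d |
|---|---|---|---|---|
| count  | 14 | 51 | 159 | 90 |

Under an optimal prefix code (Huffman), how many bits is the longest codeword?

3

Merge the two lowest-weight nodes at each step:
merge a(14) and b(51): 65
merge 65 and d(90): 155
merge 155 and c(159): 314
Maximum depth reached is 3.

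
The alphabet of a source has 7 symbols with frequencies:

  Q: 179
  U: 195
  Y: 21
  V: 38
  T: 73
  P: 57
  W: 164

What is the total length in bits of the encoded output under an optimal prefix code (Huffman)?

Greedily combine the two least-frequent nodes:
Y(21) + V(38) → 59
P(57) + 59 → 116
T(73) + 116 → 189
W(164) + Q(179) → 343
189 + U(195) → 384
343 + 384 → 727
Total encoded bits = sum of merged weights = 59 + 116 + 189 + 343 + 384 + 727 = 1818.

1818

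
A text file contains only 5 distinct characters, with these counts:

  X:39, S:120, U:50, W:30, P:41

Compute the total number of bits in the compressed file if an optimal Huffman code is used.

600

Merge the two smallest weights repeatedly:
merge W(30) and X(39): 69
merge P(41) and U(50): 91
merge 69 and 91: 160
merge S(120) and 160: 280
Each symbol's bit-cost is frequency × depth; summing gives 600 bits (equivalently 69 + 91 + 160 + 280).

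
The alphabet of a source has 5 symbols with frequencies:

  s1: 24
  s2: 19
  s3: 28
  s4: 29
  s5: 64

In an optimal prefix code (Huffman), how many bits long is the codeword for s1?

3

Huffman merges, smallest pair first:
merge s2(19) and s1(24): 43
merge s3(28) and s4(29): 57
merge 43 and 57: 100
merge s5(64) and 100: 164
s1 sits 3 levels below the root, so its codeword is 3 bits.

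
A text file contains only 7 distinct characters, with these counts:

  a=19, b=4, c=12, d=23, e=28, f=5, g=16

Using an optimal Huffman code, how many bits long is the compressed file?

279

Build the Huffman tree bottom-up:
b(4) + f(5) → 9
9 + c(12) → 21
g(16) + a(19) → 35
21 + d(23) → 44
e(28) + 35 → 63
44 + 63 → 107
The encoded length is the sum of every internal node's weight: 9 + 21 + 35 + 44 + 63 + 107 = 279 bits.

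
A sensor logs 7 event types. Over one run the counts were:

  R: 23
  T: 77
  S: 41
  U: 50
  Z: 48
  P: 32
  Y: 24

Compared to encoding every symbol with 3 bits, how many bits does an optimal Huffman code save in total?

80

Fixed-length: 3 bits × 295 symbols = 885 bits.
Huffman merges:
R(23) + Y(24) → 47
P(32) + S(41) → 73
47 + Z(48) → 95
U(50) + 73 → 123
T(77) + 95 → 172
123 + 172 → 295
Huffman total = 47 + 73 + 95 + 123 + 172 + 295 = 805 bits.
Saving = 885 − 805 = 80 bits.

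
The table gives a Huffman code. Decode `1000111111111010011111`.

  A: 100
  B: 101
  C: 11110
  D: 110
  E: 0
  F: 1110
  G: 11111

AEGCAG

Read left to right; each codeword is recognised as soon as it completes (prefix code):
  100→A | 0→E | 11111→G | 11110→C | 100→A | 11111→G
Decoded message: AEGCAG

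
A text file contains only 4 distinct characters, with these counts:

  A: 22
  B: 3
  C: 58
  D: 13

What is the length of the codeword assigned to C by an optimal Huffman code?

Build the tree from the bottom:
combine B(3), D(13) → 16
combine 16, A(22) → 38
combine 38, C(58) → 96
C is merged only at the final step, so code length = 1.

1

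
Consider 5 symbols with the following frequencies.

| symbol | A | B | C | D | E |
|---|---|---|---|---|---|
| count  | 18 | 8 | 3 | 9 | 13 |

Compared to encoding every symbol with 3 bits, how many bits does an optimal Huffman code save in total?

Fixed-length: 3 bits × 51 symbols = 153 bits.
Huffman merges:
combine C(3), B(8) → 11
combine D(9), 11 → 20
combine E(13), A(18) → 31
combine 20, 31 → 51
Huffman total = 11 + 20 + 31 + 51 = 113 bits.
Saving = 153 − 113 = 40 bits.

40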